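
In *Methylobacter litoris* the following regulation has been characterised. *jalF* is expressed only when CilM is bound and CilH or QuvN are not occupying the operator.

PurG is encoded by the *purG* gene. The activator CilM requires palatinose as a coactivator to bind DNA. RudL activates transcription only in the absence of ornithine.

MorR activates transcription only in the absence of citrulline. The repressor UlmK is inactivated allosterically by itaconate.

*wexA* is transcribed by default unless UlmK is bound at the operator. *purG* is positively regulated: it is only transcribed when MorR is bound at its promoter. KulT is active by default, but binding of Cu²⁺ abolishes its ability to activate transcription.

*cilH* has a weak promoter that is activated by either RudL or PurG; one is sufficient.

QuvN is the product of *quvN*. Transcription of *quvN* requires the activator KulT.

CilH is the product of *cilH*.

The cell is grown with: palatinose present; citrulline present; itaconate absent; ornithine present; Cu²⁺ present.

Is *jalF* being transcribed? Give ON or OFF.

ON

Ornithine is present, so RudL is inactive.
Citrulline is present, so MorR is inactive.
Required activator MorR is absent, so *purG* is not transcribed.
So PurG is not produced.
No activator is available at the *cilH* promoter, so *cilH* is not transcribed.
So CilH is not produced.
Cu²⁺ is present, so KulT is inactive.
Required activator KulT is absent, so *quvN* is not transcribed.
So QuvN is not produced.
Palatinose is present, so CilM is active.
No repressor is bound and CilM is active, so *jalF* is transcribed.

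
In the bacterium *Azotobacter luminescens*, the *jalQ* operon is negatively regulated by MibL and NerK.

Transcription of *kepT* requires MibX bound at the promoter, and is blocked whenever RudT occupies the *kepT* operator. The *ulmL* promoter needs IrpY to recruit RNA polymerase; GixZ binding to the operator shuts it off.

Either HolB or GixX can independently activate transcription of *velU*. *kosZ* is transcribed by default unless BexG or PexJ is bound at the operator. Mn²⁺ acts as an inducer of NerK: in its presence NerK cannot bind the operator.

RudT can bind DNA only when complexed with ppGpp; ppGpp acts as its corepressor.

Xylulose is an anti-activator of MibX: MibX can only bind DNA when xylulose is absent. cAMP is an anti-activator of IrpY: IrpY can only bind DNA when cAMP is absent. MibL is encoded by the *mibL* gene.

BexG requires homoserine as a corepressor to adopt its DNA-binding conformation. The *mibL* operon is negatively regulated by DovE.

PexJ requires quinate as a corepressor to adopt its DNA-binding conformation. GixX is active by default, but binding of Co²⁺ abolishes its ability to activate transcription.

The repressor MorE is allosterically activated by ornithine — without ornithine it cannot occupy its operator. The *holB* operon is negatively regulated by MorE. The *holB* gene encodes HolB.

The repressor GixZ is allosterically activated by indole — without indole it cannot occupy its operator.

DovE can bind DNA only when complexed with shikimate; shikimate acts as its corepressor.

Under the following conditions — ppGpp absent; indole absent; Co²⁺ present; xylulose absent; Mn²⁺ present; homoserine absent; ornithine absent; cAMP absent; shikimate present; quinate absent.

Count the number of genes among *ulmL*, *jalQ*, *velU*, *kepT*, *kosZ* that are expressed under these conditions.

Indole is absent, so GixZ is inactive.
cAMP is absent, so IrpY is active.
No repressor is bound and IrpY is active, so *ulmL* is transcribed.
→ *ulmL* is ON.
Shikimate is present, so DovE is active.
With repressor DovE bound, *mibL* is not transcribed.
So MibL is not produced.
Mn²⁺ is present, so NerK is inactive.
With no repressor bound, *jalQ* is transcribed.
→ *jalQ* is ON.
Ornithine is absent, so MorE is inactive.
With no repressor bound, *holB* is transcribed.
So HolB is produced and active.
Co²⁺ is present, so GixX is inactive.
Activator HolB is present, so *velU* is transcribed.
→ *velU* is ON.
ppGpp is absent, so RudT is inactive.
Xylulose is absent, so MibX is active.
No repressor is bound and MibX is active, so *kepT* is transcribed.
→ *kepT* is ON.
Homoserine is absent, so BexG is inactive.
Quinate is absent, so PexJ is inactive.
With no repressor bound, *kosZ* is transcribed.
→ *kosZ* is ON.
5 of the 5 genes are transcribed.

5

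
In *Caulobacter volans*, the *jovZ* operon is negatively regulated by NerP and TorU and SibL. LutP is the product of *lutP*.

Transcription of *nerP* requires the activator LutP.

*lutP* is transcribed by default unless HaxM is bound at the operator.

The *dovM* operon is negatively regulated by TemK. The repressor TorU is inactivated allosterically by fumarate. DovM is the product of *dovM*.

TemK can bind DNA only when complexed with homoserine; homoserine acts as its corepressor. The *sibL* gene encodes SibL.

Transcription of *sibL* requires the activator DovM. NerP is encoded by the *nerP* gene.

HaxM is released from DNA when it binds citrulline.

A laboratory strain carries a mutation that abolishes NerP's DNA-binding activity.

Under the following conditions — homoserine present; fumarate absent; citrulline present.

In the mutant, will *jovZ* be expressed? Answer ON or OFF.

OFF

NerP is non-functional in this strain, so it has no effect.
Fumarate is absent, so TorU is active.
Homoserine is present, so TemK is active.
With repressor TemK bound, *dovM* is not transcribed.
So DovM is not produced.
Required activator DovM is absent, so *sibL* is not transcribed.
So SibL is not produced.
With repressor TorU bound, *jovZ* is not transcribed.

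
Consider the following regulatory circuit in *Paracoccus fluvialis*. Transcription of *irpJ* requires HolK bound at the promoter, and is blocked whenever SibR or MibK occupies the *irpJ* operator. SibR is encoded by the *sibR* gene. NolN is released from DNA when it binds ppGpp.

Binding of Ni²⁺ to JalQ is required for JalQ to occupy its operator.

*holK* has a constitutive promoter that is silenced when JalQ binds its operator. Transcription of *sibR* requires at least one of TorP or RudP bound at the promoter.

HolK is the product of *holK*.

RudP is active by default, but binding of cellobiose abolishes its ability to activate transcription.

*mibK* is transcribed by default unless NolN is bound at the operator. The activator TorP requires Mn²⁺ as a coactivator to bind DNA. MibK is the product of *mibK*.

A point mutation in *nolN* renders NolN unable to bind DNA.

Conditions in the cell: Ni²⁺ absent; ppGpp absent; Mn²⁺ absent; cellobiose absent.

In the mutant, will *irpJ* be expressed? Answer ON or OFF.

Ni²⁺ is absent, so JalQ is inactive.
With no repressor bound, *holK* is transcribed.
So HolK is produced and active.
Mn²⁺ is absent, so TorP is inactive.
Cellobiose is absent, so RudP is active.
Activator RudP is present, so *sibR* is transcribed.
So SibR is produced and active.
NolN is non-functional in this strain, so it has no effect.
With no repressor bound, *mibK* is transcribed.
So MibK is produced and active.
With repressor SibR bound, *irpJ* is not transcribed.

OFF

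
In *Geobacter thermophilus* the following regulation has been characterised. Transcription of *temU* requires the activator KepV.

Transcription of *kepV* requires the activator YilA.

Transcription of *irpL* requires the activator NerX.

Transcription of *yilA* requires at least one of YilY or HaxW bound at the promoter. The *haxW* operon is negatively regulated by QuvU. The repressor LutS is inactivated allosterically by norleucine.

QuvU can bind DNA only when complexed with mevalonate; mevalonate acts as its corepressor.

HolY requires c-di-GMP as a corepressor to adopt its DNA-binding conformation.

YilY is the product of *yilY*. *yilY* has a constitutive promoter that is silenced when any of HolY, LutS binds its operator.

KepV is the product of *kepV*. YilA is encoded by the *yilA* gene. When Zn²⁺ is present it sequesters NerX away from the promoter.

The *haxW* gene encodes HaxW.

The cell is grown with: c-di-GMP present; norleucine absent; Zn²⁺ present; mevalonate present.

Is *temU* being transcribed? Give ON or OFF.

OFF

c-di-GMP is present, so HolY is active.
Norleucine is absent, so LutS is active.
With repressor HolY bound, *yilY* is not transcribed.
So YilY is not produced.
Mevalonate is present, so QuvU is active.
With repressor QuvU bound, *haxW* is not transcribed.
So HaxW is not produced.
No activator is available at the *yilA* promoter, so *yilA* is not transcribed.
So YilA is not produced.
Required activator YilA is absent, so *kepV* is not transcribed.
So KepV is not produced.
Required activator KepV is absent, so *temU* is not transcribed.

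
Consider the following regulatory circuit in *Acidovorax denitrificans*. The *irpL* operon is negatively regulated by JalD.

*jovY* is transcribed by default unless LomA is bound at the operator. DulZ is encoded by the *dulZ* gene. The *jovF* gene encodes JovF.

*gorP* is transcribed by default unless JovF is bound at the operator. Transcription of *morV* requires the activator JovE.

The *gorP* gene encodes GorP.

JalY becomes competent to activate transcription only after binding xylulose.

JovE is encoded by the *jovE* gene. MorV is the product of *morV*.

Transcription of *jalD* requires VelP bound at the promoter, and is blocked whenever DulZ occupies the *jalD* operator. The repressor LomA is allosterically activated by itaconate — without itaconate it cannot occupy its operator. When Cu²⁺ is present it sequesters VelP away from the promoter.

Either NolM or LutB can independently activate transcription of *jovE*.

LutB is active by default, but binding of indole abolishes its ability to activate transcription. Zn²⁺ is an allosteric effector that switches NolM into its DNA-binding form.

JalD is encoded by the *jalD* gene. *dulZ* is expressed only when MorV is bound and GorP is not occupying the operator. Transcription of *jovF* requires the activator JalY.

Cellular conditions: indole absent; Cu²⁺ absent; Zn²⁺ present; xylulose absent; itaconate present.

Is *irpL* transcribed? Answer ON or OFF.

OFF

Zn²⁺ is present, so NolM is active.
Indole is absent, so LutB is active.
Activator NolM is present, so *jovE* is transcribed.
So JovE is produced and active.
No repressor is bound and JovE is active, so *morV* is transcribed.
So MorV is produced and active.
Xylulose is absent, so JalY is inactive.
Required activator JalY is absent, so *jovF* is not transcribed.
So JovF is not produced.
With no repressor bound, *gorP* is transcribed.
So GorP is produced and active.
With repressor GorP bound, *dulZ* is not transcribed.
So DulZ is not produced.
Cu²⁺ is absent, so VelP is active.
No repressor is bound and VelP is active, so *jalD* is transcribed.
So JalD is produced and active.
With repressor JalD bound, *irpL* is not transcribed.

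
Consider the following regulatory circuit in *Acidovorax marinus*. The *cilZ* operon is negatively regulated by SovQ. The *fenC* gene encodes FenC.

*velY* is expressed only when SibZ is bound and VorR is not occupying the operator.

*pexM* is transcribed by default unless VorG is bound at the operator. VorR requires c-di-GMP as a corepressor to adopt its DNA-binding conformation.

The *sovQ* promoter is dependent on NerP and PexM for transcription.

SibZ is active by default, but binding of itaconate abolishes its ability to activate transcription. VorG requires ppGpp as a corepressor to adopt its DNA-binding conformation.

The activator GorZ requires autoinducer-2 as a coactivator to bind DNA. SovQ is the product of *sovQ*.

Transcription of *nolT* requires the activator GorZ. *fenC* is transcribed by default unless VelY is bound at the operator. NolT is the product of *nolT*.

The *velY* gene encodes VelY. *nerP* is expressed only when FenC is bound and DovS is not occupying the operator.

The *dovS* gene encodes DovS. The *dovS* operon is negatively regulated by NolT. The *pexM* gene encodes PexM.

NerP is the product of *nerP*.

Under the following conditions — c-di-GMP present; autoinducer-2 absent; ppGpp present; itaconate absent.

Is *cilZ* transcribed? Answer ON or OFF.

Autoinducer-2 is absent, so GorZ is inactive.
Required activator GorZ is absent, so *nolT* is not transcribed.
So NolT is not produced.
With no repressor bound, *dovS* is transcribed.
So DovS is produced and active.
Itaconate is absent, so SibZ is active.
c-di-GMP is present, so VorR is active.
With repressor VorR bound, *velY* is not transcribed.
So VelY is not produced.
With no repressor bound, *fenC* is transcribed.
So FenC is produced and active.
With repressor DovS bound, *nerP* is not transcribed.
So NerP is not produced.
ppGpp is present, so VorG is active.
With repressor VorG bound, *pexM* is not transcribed.
So PexM is not produced.
Required activator NerP is absent, so *sovQ* is not transcribed.
So SovQ is not produced.
With no repressor bound, *cilZ* is transcribed.

ON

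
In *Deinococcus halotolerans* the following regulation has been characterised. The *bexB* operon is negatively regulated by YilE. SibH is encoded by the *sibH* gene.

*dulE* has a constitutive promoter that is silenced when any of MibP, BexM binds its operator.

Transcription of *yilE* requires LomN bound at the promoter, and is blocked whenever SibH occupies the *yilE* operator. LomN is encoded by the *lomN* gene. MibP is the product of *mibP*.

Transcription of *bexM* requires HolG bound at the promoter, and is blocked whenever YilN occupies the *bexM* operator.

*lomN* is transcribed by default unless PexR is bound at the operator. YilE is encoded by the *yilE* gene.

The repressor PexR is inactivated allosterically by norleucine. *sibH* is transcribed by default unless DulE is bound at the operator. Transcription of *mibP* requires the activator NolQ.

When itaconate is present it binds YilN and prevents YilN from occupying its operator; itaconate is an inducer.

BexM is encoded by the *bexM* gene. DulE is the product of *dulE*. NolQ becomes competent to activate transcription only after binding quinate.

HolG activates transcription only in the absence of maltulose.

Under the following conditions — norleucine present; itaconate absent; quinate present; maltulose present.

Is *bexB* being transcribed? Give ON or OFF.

Quinate is present, so NolQ is active.
No repressor is bound and NolQ is active, so *mibP* is transcribed.
So MibP is produced and active.
Itaconate is absent, so YilN is active.
Maltulose is present, so HolG is inactive.
With repressor YilN bound, *bexM* is not transcribed.
So BexM is not produced.
With repressor MibP bound, *dulE* is not transcribed.
So DulE is not produced.
With no repressor bound, *sibH* is transcribed.
So SibH is produced and active.
Norleucine is present, so PexR is inactive.
With no repressor bound, *lomN* is transcribed.
So LomN is produced and active.
With repressor SibH bound, *yilE* is not transcribed.
So YilE is not produced.
With no repressor bound, *bexB* is transcribed.

ON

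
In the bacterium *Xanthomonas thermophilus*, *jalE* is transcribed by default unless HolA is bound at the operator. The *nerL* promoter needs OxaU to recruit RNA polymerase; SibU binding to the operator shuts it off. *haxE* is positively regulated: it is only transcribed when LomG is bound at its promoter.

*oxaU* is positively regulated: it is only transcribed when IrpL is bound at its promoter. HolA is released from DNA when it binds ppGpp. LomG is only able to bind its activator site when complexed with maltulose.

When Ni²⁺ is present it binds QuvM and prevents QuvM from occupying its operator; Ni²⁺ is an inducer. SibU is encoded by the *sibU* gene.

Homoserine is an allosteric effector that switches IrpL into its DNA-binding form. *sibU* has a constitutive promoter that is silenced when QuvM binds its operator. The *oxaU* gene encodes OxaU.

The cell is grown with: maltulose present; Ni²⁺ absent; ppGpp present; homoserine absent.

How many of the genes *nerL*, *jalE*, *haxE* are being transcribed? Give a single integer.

2

Ni²⁺ is absent, so QuvM is active.
With repressor QuvM bound, *sibU* is not transcribed.
So SibU is not produced.
Homoserine is absent, so IrpL is inactive.
Required activator IrpL is absent, so *oxaU* is not transcribed.
So OxaU is not produced.
Required activator OxaU is absent, so *nerL* is not transcribed.
→ *nerL* is OFF.
ppGpp is present, so HolA is inactive.
With no repressor bound, *jalE* is transcribed.
→ *jalE* is ON.
Maltulose is present, so LomG is active.
No repressor is bound and LomG is active, so *haxE* is transcribed.
→ *haxE* is ON.
2 of the 3 genes are transcribed.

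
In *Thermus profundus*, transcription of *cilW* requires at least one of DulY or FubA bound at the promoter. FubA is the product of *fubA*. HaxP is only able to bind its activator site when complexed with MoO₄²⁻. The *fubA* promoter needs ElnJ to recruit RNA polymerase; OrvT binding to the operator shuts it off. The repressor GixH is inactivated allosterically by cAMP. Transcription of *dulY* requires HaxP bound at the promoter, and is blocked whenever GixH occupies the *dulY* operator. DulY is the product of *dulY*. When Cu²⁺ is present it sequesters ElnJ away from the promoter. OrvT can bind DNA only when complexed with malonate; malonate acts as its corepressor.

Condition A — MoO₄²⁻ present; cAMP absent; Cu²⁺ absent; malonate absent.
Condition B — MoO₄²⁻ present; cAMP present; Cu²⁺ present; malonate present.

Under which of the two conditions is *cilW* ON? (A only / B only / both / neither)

both

Condition A:
MoO₄²⁻ is present, so HaxP is active.
cAMP is absent, so GixH is active.
With repressor GixH bound, *dulY* is not transcribed.
So DulY is not produced.
Cu²⁺ is absent, so ElnJ is active.
Malonate is absent, so OrvT is inactive.
No repressor is bound and ElnJ is active, so *fubA* is transcribed.
So FubA is produced and active.
Activator FubA is present, so *cilW* is transcribed.
→ *cilW* is ON in A.
Condition B:
MoO₄²⁻ is present, so HaxP is active.
cAMP is present, so GixH is inactive.
No repressor is bound and HaxP is active, so *dulY* is transcribed.
So DulY is produced and active.
Cu²⁺ is present, so ElnJ is inactive.
Malonate is present, so OrvT is active.
With repressor OrvT bound, *fubA* is not transcribed.
So FubA is not produced.
Activator DulY is present, so *cilW* is transcribed.
→ *cilW* is ON in B.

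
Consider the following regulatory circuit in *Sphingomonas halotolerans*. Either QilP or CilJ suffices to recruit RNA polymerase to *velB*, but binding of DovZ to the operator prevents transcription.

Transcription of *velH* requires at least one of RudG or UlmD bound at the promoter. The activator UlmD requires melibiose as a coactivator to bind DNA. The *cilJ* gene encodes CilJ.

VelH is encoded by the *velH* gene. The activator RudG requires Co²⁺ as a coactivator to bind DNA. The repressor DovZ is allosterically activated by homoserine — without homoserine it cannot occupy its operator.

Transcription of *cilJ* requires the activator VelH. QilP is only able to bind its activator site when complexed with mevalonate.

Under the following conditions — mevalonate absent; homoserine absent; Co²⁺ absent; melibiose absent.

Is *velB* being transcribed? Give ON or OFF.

Mevalonate is absent, so QilP is inactive.
Co²⁺ is absent, so RudG is inactive.
Melibiose is absent, so UlmD is inactive.
No activator is available at the *velH* promoter, so *velH* is not transcribed.
So VelH is not produced.
Required activator VelH is absent, so *cilJ* is not transcribed.
So CilJ is not produced.
Homoserine is absent, so DovZ is inactive.
No activator is available at the *velB* promoter, so *velB* is not transcribed.

OFF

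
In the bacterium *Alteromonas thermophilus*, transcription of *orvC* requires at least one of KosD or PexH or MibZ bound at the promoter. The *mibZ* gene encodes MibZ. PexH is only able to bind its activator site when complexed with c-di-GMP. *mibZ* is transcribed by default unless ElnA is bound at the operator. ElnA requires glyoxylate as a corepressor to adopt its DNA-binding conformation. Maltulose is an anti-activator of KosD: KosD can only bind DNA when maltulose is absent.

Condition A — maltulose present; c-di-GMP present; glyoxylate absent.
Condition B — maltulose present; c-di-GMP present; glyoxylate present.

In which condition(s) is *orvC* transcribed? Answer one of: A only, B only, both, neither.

Condition A:
Maltulose is present, so KosD is inactive.
c-di-GMP is present, so PexH is active.
Glyoxylate is absent, so ElnA is inactive.
With no repressor bound, *mibZ* is transcribed.
So MibZ is produced and active.
Activator PexH is present, so *orvC* is transcribed.
→ *orvC* is ON in A.
Condition B:
Maltulose is present, so KosD is inactive.
c-di-GMP is present, so PexH is active.
Glyoxylate is present, so ElnA is active.
With repressor ElnA bound, *mibZ* is not transcribed.
So MibZ is not produced.
Activator PexH is present, so *orvC* is transcribed.
→ *orvC* is ON in B.

both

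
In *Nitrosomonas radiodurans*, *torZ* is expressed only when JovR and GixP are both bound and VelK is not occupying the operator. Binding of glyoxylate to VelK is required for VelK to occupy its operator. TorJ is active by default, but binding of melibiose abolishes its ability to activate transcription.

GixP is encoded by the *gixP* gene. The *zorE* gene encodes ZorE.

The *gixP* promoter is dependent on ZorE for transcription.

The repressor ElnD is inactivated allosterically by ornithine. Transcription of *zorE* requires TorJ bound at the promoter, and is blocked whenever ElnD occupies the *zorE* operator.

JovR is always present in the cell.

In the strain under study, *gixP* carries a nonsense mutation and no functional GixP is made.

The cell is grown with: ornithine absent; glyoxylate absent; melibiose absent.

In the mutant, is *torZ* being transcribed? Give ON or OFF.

JovR is produced constitutively and is active.
GixP is non-functional in this strain, so it has no effect.
Glyoxylate is absent, so VelK is inactive.
Required activator GixP is absent, so *torZ* is not transcribed.

OFF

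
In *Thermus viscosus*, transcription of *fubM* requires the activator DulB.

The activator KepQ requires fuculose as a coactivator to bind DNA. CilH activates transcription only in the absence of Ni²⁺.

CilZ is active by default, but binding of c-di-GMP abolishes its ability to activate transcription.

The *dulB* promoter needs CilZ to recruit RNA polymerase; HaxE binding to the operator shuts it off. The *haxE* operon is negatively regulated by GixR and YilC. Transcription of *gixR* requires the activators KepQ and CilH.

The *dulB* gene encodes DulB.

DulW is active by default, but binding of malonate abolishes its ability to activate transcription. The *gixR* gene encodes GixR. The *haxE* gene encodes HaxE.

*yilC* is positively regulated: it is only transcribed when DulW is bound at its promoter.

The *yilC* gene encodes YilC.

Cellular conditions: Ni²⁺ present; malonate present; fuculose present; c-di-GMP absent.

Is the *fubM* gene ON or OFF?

OFF

Fuculose is present, so KepQ is active.
Ni²⁺ is present, so CilH is inactive.
Required activator CilH is absent, so *gixR* is not transcribed.
So GixR is not produced.
Malonate is present, so DulW is inactive.
Required activator DulW is absent, so *yilC* is not transcribed.
So YilC is not produced.
With no repressor bound, *haxE* is transcribed.
So HaxE is produced and active.
c-di-GMP is absent, so CilZ is active.
With repressor HaxE bound, *dulB* is not transcribed.
So DulB is not produced.
Required activator DulB is absent, so *fubM* is not transcribed.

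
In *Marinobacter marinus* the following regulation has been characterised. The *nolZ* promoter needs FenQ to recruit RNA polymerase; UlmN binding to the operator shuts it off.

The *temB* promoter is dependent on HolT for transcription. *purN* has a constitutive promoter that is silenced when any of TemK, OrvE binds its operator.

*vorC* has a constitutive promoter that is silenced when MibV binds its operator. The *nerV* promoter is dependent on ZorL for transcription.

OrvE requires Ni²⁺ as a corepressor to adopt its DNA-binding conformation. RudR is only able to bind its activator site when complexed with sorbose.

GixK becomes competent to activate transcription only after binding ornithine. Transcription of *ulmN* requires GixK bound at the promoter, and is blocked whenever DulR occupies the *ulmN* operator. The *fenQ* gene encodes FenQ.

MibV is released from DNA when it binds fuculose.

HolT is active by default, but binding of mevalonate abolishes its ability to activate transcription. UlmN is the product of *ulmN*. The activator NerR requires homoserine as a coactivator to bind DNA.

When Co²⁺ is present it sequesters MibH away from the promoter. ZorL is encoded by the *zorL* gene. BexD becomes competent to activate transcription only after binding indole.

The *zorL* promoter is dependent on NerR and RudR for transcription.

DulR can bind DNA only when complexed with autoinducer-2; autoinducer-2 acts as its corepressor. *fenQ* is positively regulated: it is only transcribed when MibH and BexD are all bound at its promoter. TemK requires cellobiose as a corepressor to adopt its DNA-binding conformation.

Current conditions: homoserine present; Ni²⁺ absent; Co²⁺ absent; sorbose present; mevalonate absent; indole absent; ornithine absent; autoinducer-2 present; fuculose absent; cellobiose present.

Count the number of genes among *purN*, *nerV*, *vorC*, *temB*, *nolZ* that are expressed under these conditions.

Cellobiose is present, so TemK is active.
Ni²⁺ is absent, so OrvE is inactive.
With repressor TemK bound, *purN* is not transcribed.
→ *purN* is OFF.
Homoserine is present, so NerR is active.
Sorbose is present, so RudR is active.
No repressor is bound and NerR and RudR are active, so *zorL* is transcribed.
So ZorL is produced and active.
No repressor is bound and ZorL is active, so *nerV* is transcribed.
→ *nerV* is ON.
Fuculose is absent, so MibV is active.
With repressor MibV bound, *vorC* is not transcribed.
→ *vorC* is OFF.
Mevalonate is absent, so HolT is active.
No repressor is bound and HolT is active, so *temB* is transcribed.
→ *temB* is ON.
Co²⁺ is absent, so MibH is active.
Indole is absent, so BexD is inactive.
Required activator BexD is absent, so *fenQ* is not transcribed.
So FenQ is not produced.
Ornithine is absent, so GixK is inactive.
Autoinducer-2 is present, so DulR is active.
With repressor DulR bound, *ulmN* is not transcribed.
So UlmN is not produced.
Required activator FenQ is absent, so *nolZ* is not transcribed.
→ *nolZ* is OFF.
2 of the 5 genes are transcribed.

2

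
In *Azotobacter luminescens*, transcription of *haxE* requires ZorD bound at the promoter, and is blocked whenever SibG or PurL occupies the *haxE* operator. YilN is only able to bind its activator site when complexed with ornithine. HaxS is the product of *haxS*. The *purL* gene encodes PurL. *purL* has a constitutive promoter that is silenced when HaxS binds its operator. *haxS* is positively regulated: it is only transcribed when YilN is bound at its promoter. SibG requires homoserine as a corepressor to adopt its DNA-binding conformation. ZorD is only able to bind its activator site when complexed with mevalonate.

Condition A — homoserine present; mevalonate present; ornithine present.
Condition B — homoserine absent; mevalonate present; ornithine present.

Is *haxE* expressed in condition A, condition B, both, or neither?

Condition A:
Homoserine is present, so SibG is active.
Mevalonate is present, so ZorD is active.
Ornithine is present, so YilN is active.
No repressor is bound and YilN is active, so *haxS* is transcribed.
So HaxS is produced and active.
With repressor HaxS bound, *purL* is not transcribed.
So PurL is not produced.
With repressor SibG bound, *haxE* is not transcribed.
→ *haxE* is OFF in A.
Condition B:
Homoserine is absent, so SibG is inactive.
Mevalonate is present, so ZorD is active.
Ornithine is present, so YilN is active.
No repressor is bound and YilN is active, so *haxS* is transcribed.
So HaxS is produced and active.
With repressor HaxS bound, *purL* is not transcribed.
So PurL is not produced.
No repressor is bound and ZorD is active, so *haxE* is transcribed.
→ *haxE* is ON in B.

B only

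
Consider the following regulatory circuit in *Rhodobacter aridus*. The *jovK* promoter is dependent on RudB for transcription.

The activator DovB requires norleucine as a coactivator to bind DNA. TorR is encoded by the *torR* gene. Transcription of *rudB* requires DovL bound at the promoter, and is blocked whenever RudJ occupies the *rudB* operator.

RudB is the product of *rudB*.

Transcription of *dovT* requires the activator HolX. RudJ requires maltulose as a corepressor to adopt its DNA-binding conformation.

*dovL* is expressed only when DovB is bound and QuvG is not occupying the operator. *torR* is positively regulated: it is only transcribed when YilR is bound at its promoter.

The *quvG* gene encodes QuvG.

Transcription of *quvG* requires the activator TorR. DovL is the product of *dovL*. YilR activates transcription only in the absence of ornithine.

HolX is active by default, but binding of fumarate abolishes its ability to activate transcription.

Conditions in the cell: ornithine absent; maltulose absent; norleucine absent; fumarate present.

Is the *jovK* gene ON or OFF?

OFF

Ornithine is absent, so YilR is active.
No repressor is bound and YilR is active, so *torR* is transcribed.
So TorR is produced and active.
No repressor is bound and TorR is active, so *quvG* is transcribed.
So QuvG is produced and active.
Norleucine is absent, so DovB is inactive.
With repressor QuvG bound, *dovL* is not transcribed.
So DovL is not produced.
Maltulose is absent, so RudJ is inactive.
Required activator DovL is absent, so *rudB* is not transcribed.
So RudB is not produced.
Required activator RudB is absent, so *jovK* is not transcribed.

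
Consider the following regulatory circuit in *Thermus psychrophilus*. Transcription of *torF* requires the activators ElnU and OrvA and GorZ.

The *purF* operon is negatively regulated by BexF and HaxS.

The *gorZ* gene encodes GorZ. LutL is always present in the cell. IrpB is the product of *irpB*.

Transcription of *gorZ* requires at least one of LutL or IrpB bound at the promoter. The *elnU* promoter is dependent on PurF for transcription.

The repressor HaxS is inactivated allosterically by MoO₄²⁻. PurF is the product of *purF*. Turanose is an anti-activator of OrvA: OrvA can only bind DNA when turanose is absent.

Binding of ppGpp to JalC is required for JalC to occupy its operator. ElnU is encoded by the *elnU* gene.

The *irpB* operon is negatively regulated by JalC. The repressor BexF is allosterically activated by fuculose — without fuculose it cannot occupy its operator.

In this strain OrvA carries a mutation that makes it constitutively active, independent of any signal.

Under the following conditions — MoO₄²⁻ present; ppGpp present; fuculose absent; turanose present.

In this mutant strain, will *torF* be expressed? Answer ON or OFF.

ON

Fuculose is absent, so BexF is inactive.
MoO₄²⁻ is present, so HaxS is inactive.
With no repressor bound, *purF* is transcribed.
So PurF is produced and active.
No repressor is bound and PurF is active, so *elnU* is transcribed.
So ElnU is produced and active.
OrvA is constitutively active in this strain.
LutL is produced constitutively and is active.
ppGpp is present, so JalC is active.
With repressor JalC bound, *irpB* is not transcribed.
So IrpB is not produced.
Activator LutL is present, so *gorZ* is transcribed.
So GorZ is produced and active.
No repressor is bound and ElnU and OrvA and GorZ are active, so *torF* is transcribed.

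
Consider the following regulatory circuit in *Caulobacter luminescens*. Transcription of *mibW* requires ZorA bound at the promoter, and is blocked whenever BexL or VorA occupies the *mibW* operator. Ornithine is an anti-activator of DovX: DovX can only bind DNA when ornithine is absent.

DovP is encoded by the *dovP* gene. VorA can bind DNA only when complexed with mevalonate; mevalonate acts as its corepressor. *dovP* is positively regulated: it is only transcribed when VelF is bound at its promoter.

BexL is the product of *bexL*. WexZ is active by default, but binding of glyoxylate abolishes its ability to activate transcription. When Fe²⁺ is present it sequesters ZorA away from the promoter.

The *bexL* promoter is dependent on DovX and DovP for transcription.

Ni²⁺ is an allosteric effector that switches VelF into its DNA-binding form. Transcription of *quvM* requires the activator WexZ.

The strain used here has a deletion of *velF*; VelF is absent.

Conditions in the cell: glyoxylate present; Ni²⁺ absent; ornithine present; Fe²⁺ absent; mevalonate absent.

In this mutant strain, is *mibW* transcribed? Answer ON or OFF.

Ornithine is present, so DovX is inactive.
VelF is non-functional in this strain, so it has no effect.
Required activator VelF is absent, so *dovP* is not transcribed.
So DovP is not produced.
Required activator DovX is absent, so *bexL* is not transcribed.
So BexL is not produced.
Mevalonate is absent, so VorA is inactive.
Fe²⁺ is absent, so ZorA is active.
No repressor is bound and ZorA is active, so *mibW* is transcribed.

ON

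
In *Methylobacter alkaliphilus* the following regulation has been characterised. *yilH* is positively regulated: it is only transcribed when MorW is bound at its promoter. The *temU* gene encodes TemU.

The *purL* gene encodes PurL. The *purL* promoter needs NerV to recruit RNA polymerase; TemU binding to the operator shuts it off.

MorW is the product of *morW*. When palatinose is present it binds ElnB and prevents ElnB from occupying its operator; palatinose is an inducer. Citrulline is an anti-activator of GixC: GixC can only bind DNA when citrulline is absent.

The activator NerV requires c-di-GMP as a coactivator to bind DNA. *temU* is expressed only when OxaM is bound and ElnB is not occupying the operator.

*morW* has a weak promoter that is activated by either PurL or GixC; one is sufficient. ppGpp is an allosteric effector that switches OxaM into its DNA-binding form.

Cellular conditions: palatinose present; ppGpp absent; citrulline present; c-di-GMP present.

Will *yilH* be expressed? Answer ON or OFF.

Palatinose is present, so ElnB is inactive.
ppGpp is absent, so OxaM is inactive.
Required activator OxaM is absent, so *temU* is not transcribed.
So TemU is not produced.
c-di-GMP is present, so NerV is active.
No repressor is bound and NerV is active, so *purL* is transcribed.
So PurL is produced and active.
Citrulline is present, so GixC is inactive.
Activator PurL is present, so *morW* is transcribed.
So MorW is produced and active.
No repressor is bound and MorW is active, so *yilH* is transcribed.

ON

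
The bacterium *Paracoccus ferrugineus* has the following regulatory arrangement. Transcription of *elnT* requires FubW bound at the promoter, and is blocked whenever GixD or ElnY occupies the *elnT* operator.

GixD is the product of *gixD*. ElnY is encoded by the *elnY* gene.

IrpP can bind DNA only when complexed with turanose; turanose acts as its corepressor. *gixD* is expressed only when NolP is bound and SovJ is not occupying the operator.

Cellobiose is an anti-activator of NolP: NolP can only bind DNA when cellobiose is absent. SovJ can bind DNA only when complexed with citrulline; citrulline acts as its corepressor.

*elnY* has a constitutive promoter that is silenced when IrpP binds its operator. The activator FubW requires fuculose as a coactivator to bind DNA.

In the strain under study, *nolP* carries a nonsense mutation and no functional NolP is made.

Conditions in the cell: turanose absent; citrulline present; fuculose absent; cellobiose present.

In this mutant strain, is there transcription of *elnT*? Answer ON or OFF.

OFF

Fuculose is absent, so FubW is inactive.
NolP is non-functional in this strain, so it has no effect.
Citrulline is present, so SovJ is active.
With repressor SovJ bound, *gixD* is not transcribed.
So GixD is not produced.
Turanose is absent, so IrpP is inactive.
With no repressor bound, *elnY* is transcribed.
So ElnY is produced and active.
With repressor ElnY bound, *elnT* is not transcribed.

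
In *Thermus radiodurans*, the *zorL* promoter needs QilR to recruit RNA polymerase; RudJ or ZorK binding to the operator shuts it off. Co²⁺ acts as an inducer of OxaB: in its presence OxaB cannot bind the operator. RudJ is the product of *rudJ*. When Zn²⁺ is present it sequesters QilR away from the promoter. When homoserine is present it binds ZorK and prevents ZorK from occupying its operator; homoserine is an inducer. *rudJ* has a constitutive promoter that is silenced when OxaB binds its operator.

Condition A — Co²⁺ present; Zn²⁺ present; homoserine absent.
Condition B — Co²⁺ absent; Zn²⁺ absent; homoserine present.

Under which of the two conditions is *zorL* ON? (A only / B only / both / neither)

Condition A:
Co²⁺ is present, so OxaB is inactive.
With no repressor bound, *rudJ* is transcribed.
So RudJ is produced and active.
Zn²⁺ is present, so QilR is inactive.
Homoserine is absent, so ZorK is active.
With repressor RudJ bound, *zorL* is not transcribed.
→ *zorL* is OFF in A.
Condition B:
Co²⁺ is absent, so OxaB is active.
With repressor OxaB bound, *rudJ* is not transcribed.
So RudJ is not produced.
Zn²⁺ is absent, so QilR is active.
Homoserine is present, so ZorK is inactive.
No repressor is bound and QilR is active, so *zorL* is transcribed.
→ *zorL* is ON in B.

B only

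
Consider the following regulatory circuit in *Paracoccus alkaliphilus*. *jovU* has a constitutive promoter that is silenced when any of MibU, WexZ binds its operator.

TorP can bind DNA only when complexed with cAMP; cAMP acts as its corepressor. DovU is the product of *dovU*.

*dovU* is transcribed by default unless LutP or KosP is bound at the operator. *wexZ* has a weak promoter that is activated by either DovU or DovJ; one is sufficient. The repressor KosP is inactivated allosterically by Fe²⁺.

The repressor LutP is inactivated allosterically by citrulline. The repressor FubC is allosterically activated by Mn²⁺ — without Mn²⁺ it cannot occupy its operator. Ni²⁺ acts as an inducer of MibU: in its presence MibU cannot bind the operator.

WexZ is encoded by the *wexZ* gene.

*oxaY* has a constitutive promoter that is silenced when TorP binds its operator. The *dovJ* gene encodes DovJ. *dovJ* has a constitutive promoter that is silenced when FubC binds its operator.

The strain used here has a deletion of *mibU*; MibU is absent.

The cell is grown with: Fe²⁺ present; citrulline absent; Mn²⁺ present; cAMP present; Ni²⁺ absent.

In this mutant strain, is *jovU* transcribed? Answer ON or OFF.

ON

MibU is non-functional in this strain, so it has no effect.
Citrulline is absent, so LutP is active.
Fe²⁺ is present, so KosP is inactive.
With repressor LutP bound, *dovU* is not transcribed.
So DovU is not produced.
Mn²⁺ is present, so FubC is active.
With repressor FubC bound, *dovJ* is not transcribed.
So DovJ is not produced.
No activator is available at the *wexZ* promoter, so *wexZ* is not transcribed.
So WexZ is not produced.
With no repressor bound, *jovU* is transcribed.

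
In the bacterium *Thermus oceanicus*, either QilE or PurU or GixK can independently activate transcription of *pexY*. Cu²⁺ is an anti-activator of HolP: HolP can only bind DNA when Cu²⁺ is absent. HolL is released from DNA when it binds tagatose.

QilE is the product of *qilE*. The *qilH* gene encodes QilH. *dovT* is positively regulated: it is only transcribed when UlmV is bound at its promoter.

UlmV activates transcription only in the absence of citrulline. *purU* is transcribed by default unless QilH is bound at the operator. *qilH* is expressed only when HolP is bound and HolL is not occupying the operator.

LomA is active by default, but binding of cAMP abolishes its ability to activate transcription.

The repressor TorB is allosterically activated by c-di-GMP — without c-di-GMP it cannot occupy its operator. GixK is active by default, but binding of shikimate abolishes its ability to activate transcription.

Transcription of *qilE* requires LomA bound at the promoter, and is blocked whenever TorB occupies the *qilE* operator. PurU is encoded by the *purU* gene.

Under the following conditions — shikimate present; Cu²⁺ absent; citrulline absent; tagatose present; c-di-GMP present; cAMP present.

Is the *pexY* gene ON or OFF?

c-di-GMP is present, so TorB is active.
cAMP is present, so LomA is inactive.
With repressor TorB bound, *qilE* is not transcribed.
So QilE is not produced.
Tagatose is present, so HolL is inactive.
Cu²⁺ is absent, so HolP is active.
No repressor is bound and HolP is active, so *qilH* is transcribed.
So QilH is produced and active.
With repressor QilH bound, *purU* is not transcribed.
So PurU is not produced.
Shikimate is present, so GixK is inactive.
No activator is available at the *pexY* promoter, so *pexY* is not transcribed.

OFF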